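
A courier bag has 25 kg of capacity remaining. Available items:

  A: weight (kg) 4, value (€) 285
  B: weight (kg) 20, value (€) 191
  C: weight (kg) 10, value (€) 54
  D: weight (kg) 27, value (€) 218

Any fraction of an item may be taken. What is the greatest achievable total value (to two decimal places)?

Greedy by value/weight ratio, highest first.
Order: A (285/4=71.25) > B (191/20=9.55) > D (218/27=8.07) > C (54/10=5.40)
Fill: take A (4 @ 285) → take B (20 @ 191) → take 1/27 of D → 8.07; 25/25 used.
Total value = 484.07

484.07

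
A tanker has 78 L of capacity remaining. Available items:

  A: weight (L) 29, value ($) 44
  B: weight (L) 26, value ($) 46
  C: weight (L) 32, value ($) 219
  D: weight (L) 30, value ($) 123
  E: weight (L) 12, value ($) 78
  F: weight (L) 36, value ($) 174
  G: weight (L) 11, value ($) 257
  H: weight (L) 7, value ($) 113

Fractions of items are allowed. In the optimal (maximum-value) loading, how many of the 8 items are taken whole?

4

Ratios (sorted): G 23.36, H 16.14, C 6.84, E 6.50, F 4.83, D 4.10, B 1.77, A 1.52
take G (11 @ 257); take H (7 @ 113); take C (32 @ 219); take E (12 @ 78); take 16/36 of F → 77.33. Capacity used 78/78.
4 item(s) taken whole; one partial (take 16/36 of F).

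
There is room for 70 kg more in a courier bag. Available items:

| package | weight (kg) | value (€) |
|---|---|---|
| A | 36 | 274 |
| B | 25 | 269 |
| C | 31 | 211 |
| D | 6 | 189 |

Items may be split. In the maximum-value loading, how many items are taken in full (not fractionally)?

3

Order: D (189/6=31.50) > B (269/25=10.76) > A (274/36=7.61) > C (211/31=6.81)
Fill: take D (6 @ 189) → take B (25 @ 269) → take A (36 @ 274) → take 3/31 of C → 20.42; 70/70 used.
3 item(s) taken whole; one partial (take 3/31 of C).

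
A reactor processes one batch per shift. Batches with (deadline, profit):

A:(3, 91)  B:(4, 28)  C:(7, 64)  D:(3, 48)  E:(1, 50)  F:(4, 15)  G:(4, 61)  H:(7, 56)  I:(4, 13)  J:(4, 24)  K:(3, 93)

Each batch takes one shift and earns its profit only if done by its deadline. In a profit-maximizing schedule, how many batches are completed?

Take jobs in profit order; each goes to the latest open slot no later than its deadline.
By profit: K(d3,93), A(d3,91), C(d7,64), G(d4,61), H(d7,56), E(d1,50), D(d3,48), B(d4,28), J(d4,24), F(d4,15), I(d4,13)
K→slot 3; A→slot 2; C→slot 7; G→slot 4; H→slot 6; E→slot 1; D skipped; B skipped; J skipped; F skipped; I skipped.
6 of 11 scheduled.

6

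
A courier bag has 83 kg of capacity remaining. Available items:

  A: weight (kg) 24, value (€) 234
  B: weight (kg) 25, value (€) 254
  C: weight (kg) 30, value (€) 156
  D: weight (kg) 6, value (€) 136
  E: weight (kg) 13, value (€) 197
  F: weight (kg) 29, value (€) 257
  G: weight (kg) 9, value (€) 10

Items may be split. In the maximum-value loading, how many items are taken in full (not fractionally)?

Sort by value per unit weight and fill in that order.
Ratios (sorted): D 22.67, E 15.15, B 10.16, A 9.75, F 8.86, C 5.20, G 1.11
take D (6 @ 136); take E (13 @ 197); take B (25 @ 254); take A (24 @ 234); take 15/29 of F → 132.93. Capacity used 83/83.
4 item(s) taken whole; one partial (take 15/29 of F).

4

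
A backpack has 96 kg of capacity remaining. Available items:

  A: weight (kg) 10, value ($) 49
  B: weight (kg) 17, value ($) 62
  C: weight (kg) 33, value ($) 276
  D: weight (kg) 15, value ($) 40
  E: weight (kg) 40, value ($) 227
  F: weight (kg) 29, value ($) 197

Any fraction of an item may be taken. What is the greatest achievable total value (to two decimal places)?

665.95

Order: C (276/33=8.36) > F (197/29=6.79) > E (227/40=5.67) > A (49/10=4.90) > B (62/17=3.65) > D (40/15=2.67)
Fill: take C (33 @ 276) → take F (29 @ 197) → take 34/40 of E → 192.95; 96/96 used.
Total value = 665.95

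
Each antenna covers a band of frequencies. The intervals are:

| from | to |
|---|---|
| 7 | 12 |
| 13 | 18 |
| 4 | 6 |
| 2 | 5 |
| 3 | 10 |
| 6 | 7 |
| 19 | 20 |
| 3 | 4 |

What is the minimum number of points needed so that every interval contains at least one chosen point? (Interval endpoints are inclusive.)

4

Sort by right endpoint; whenever an interval is uncovered, place a point at its right end.
By right end: [3,4]  [2,5]  [4,6]  [6,7]  [3,10]  [7,12]  [13,18]  [19,20]
[3,4] uncovered → point at 4; [6,7] uncovered → point at 7; [13,18] uncovered → point at 18; [19,20] uncovered → point at 20.
Points: 4, 7, 18, 20 (4 total).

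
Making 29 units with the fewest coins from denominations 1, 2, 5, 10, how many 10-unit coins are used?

29 = 2×10 + 1×5 + 2×2
Count of 10: 2

2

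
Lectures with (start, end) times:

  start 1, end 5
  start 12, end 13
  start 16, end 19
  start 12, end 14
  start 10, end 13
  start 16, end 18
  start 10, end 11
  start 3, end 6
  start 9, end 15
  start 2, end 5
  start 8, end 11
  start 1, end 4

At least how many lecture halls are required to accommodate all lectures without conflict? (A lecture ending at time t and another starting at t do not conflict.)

4

Count concurrent intervals with a sweep; the peak is the room count.
Events (time:±→running): 1:+→1 1:+→2 2:+→3 3:+→4 … peak 4.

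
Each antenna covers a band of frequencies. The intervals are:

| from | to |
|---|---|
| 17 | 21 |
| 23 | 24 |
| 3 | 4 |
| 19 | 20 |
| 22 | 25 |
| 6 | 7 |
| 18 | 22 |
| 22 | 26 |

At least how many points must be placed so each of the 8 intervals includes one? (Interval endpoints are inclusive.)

4

Process intervals by earliest right end; each time one isn't hit yet, stab at its right endpoint.
By right end: [3,4]  [6,7]  [19,20]  [17,21]  [18,22]  [23,24]  [22,25]  [22,26]
[3,4] uncovered → point at 4; [6,7] uncovered → point at 7; [19,20] uncovered → point at 20; [23,24] uncovered → point at 24.
Points: 4, 7, 20, 24 (4 total).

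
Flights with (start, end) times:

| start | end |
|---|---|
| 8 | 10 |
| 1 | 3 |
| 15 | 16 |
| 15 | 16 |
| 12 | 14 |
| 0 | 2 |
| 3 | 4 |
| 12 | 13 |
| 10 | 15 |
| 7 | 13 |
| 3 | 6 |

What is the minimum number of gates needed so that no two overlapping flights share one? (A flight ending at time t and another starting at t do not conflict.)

starts: [0, 1, 3, 3, 7, 8, 10, 12, 12, 15, 15]
ends:   [2, 3, 4, 6, 10, 13, 13, 14, 15, 16, 16]
s0→1 s1→2 e2→1 e3→0 s3→1 s3→2 e4→1 e6→0 s7→1 s8→2 e10→1 s10→2 s12→3 s12→4  — peak 4.

4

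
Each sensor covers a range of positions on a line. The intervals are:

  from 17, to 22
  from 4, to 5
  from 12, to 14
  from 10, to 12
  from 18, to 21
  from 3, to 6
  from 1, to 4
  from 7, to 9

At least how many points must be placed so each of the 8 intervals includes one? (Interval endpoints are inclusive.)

4

Sort by right endpoint; whenever an interval is uncovered, place a point at its right end.
By right end: [1,4]  [4,5]  [3,6]  [7,9]  [10,12]  [12,14]  [18,21]  [17,22]
[1,4] uncovered → point at 4; [7,9] uncovered → point at 9; [10,12] uncovered → point at 12; [18,21] uncovered → point at 21.
Points: 4, 9, 12, 21 (4 total).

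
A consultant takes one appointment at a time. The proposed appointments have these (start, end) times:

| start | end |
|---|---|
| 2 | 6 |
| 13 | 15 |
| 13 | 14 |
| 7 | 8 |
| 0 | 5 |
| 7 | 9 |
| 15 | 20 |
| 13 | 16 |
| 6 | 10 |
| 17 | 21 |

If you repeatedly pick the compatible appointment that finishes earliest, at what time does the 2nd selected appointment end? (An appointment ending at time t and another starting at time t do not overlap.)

By end time: (0,5), (2,6), (7,8), (7,9), (6,10), (13,14), (13,15), (13,16), (15,20), (17,21).
Pick (0,5); next start ≥ 5 → (7,8); next start ≥ 8 → (13,14); next start ≥ 14 → (15,20).
Selected: (0,5) (7,8) (13,14) (15,20)

8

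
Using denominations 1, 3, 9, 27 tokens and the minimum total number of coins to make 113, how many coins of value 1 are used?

2

Greedy: take as many of the largest coin as possible, then repeat with the remainder.
113 = 4×27 + 1×3 + 2×1
Count of 1: 2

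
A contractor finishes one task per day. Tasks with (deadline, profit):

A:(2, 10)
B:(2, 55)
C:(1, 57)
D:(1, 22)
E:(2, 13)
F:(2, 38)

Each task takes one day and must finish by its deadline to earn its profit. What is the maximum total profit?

By profit: C(d1,57), B(d2,55), F(d2,38), D(d1,22), E(d2,13), A(d2,10)
C→slot 1; B→slot 2; F skipped; D skipped; E skipped; A skipped.
Profit = 57 + 55 = 112

112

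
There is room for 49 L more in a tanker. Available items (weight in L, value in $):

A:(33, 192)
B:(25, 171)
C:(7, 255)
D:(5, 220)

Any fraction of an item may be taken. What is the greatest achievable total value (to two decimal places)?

Greedy by value/weight ratio, highest first.
Order: D (220/5=44.00) > C (255/7=36.43) > B (171/25=6.84) > A (192/33=5.82)
Fill: take D (5 @ 220) → take C (7 @ 255) → take B (25 @ 171) → take 12/33 of A → 69.82; 49/49 used.
Total value = 715.82

715.82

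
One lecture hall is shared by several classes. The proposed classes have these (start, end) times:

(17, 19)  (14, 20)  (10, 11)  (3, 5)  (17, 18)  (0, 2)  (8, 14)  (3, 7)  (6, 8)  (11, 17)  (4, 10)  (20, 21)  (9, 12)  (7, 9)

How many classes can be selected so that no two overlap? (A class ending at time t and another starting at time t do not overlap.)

7

Sort by end time and greedily take each interval whose start is ≥ the last chosen end.
By end time: (0,2), (3,5), (3,7), (6,8), (7,9), (4,10), (10,11), (9,12), (8,14), (11,17), (17,18), (17,19), (14,20), (20,21).
Pick (0,2); next start ≥ 2 → (3,5); next start ≥ 5 → (6,8); next start ≥ 8 → (10,11); next start ≥ 11 → (11,17); next start ≥ 17 → (17,18); next start ≥ 18 → (20,21).
Selected 7 classes.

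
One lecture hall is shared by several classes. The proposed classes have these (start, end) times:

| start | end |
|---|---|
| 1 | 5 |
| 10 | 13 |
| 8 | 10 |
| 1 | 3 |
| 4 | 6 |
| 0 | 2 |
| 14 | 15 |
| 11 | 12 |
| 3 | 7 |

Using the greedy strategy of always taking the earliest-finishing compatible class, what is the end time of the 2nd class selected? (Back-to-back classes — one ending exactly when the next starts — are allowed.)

Greedy by earliest finish: after sorting by end time, pick each interval compatible with the last pick.
By end time: (0,2), (1,3), (1,5), (4,6), (3,7), (8,10), (11,12), (10,13), (14,15).
Pick (0,2); next start ≥ 2 → (4,6); next start ≥ 6 → (8,10); next start ≥ 10 → (11,12); next start ≥ 12 → (14,15).
Selected: (0,2) (4,6) (8,10) (11,12) (14,15)

6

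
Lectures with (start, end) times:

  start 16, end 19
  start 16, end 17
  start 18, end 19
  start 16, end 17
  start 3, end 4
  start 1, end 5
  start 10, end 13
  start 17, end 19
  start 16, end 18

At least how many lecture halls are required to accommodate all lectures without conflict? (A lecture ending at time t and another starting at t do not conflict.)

Events (time:±→running): 1:+→1 3:+→2 4:-→1 5:-→0 10:+→1 13:-→0 16:+→1 16:+→2 16:+→3 16:+→4 … peak 4.

4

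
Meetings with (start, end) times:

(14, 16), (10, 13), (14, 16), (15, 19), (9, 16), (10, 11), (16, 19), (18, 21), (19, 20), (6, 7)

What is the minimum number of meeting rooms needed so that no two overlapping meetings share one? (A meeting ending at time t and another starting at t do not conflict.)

4

Events (time:±→running): 6:+→1 7:-→0 9:+→1 10:+→2 10:+→3 11:-→2 13:-→1 14:+→2 14:+→3 15:+→4 … peak 4.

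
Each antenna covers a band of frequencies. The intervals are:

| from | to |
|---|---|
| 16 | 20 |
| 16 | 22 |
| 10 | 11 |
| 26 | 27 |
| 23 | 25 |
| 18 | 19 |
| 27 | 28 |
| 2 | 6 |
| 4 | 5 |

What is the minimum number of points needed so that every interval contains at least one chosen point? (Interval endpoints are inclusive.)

By right end: [4,5]  [2,6]  [10,11]  [18,19]  [16,20]  [16,22]  [23,25]  [26,27]  [27,28]
[4,5] uncovered → point at 5; [10,11] uncovered → point at 11; [18,19] uncovered → point at 19; [23,25] uncovered → point at 25; [26,27] uncovered → point at 27.
Points: 5, 11, 19, 25, 27 (5 total).

5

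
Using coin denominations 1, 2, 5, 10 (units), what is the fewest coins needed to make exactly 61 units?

61 = 6×10 + 1×1
Total coins = 6 + 1 = 7

7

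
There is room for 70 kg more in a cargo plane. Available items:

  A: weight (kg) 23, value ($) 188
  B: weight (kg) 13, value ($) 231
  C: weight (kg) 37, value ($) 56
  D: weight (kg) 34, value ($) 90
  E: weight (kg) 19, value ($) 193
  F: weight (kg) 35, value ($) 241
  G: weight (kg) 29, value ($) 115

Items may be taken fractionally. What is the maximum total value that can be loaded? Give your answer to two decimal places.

Order: B (231/13=17.77) > E (193/19=10.16) > A (188/23=8.17) > F (241/35=6.89) > G (115/29=3.97) > D (90/34=2.65) > C (56/37=1.51)
Fill: take B (13 @ 231) → take E (19 @ 193) → take A (23 @ 188) → take 15/35 of F → 103.29; 70/70 used.
Total value = 715.29

715.29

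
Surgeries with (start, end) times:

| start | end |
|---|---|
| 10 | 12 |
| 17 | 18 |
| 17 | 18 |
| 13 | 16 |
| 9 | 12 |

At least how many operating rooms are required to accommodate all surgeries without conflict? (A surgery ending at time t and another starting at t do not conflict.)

2

starts: [9, 10, 13, 17, 17]
ends:   [12, 12, 16, 18, 18]
s9→1 s10→2  — peak 2.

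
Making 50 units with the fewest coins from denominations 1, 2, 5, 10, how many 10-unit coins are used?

5

50 = 5×10
Count of 10: 5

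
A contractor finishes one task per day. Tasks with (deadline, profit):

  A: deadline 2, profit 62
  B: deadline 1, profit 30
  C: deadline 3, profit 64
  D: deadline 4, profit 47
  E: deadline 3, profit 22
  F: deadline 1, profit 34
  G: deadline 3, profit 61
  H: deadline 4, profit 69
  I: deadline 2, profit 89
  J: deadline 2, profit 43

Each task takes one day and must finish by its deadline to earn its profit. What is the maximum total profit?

Sort by profit descending; place each in the latest free slot ≤ its deadline.
By profit: I(d2,89), H(d4,69), C(d3,64), A(d2,62), G(d3,61), D(d4,47), J(d2,43), F(d1,34), B(d1,30), E(d3,22)
I→slot 2; H→slot 4; C→slot 3; A→slot 1; G skipped; D skipped; J skipped; F skipped; B skipped; E skipped.
Profit = 62 + 89 + 64 + 69 = 284

284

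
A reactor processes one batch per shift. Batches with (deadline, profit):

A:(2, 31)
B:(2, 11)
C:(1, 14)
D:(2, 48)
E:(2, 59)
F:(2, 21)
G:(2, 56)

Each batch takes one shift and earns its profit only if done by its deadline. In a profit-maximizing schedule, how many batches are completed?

2

Profit order: E=59 G=56 D=48 A=31 F=21 C=14 B=11
Assign: E→slot 2, G→slot 1, D skipped, A skipped, F skipped, C skipped, B skipped.
Slots: [1:G] [2:E]
2 of 7 scheduled.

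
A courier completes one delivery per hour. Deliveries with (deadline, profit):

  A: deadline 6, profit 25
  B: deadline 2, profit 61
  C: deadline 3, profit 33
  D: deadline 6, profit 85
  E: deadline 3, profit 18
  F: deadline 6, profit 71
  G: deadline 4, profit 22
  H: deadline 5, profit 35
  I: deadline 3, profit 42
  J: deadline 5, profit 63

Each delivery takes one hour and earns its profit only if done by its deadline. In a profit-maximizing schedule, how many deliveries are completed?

Profit order: D=85 F=71 J=63 B=61 I=42 H=35 C=33 A=25 G=22 E=18
Assign: D→slot 6, F→slot 5, J→slot 4, B→slot 2, I→slot 3, H→slot 1, C skipped, A skipped, G skipped, E skipped.
Slots: [1:H] [2:B] [3:I] [4:J] [5:F] [6:D]
6 of 10 scheduled.

6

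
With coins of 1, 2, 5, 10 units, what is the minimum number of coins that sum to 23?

4

23 = 2×10 + 1×2 + 1×1
Total coins = 2 + 1 + 1 = 4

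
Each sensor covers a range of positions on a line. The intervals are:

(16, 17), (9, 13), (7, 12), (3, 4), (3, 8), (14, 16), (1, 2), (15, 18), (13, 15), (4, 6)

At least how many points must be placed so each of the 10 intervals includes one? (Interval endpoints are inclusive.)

5

Sorted: [1,2] [3,4] [4,6] [3,8] [7,12] [9,13] [13,15] [14,16] [16,17] [15,18]
{[1,2]} hit by 2; {[3,4],[4,6],[3,8]} hit by 4; {[7,12],[9,13]} hit by 12; {[13,15],[14,16]} hit by 15; {[16,17],[15,18]} hit by 17.
Points: 2, 4, 12, 15, 17 (5 total).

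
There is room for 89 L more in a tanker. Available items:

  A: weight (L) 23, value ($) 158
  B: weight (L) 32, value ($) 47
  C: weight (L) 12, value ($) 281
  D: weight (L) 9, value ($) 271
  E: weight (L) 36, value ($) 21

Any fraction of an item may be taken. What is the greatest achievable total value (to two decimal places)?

764.58

Greedy by value/weight ratio, highest first.
Ratios (sorted): D 30.11, C 23.42, A 6.87, B 1.47, E 0.58
take D (9 @ 271); take C (12 @ 281); take A (23 @ 158); take B (32 @ 47); take 13/36 of E → 7.58. Capacity used 89/89.
Total value = 764.58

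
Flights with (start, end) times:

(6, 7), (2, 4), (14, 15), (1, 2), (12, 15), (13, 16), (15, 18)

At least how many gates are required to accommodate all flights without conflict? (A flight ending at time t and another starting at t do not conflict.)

The answer is the maximum number of intervals overlapping at any instant.
Events (time:±→running): 1:+→1 2:-→0 2:+→1 4:-→0 6:+→1 7:-→0 12:+→1 13:+→2 14:+→3 … peak 3.

3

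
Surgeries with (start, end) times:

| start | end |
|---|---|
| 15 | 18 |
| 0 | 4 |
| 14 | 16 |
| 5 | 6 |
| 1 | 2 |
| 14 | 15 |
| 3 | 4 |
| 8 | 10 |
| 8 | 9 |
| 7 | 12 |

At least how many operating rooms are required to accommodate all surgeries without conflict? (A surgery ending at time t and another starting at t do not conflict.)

3

starts: [0, 1, 3, 5, 7, 8, 8, 14, 14, 15]
ends:   [2, 4, 4, 6, 9, 10, 12, 15, 16, 18]
s0→1 s1→2 e2→1 s3→2 e4→1 e4→0 s5→1 e6→0 s7→1 s8→2 s8→3  — peak 3.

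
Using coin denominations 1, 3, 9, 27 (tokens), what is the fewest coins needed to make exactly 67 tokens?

67 = 2×27 + 1×9 + 1×3 + 1×1
Total coins = 2 + 1 + 1 + 1 = 5

5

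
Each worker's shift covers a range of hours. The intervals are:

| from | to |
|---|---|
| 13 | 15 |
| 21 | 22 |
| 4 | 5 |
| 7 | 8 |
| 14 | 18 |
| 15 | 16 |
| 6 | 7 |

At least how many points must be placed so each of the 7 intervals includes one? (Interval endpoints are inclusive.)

4

Sort by right endpoint; whenever an interval is uncovered, place a point at its right end.
Sorted: [4,5] [6,7] [7,8] [13,15] [15,16] [14,18] [21,22]
{[4,5]} hit by 5; {[6,7],[7,8]} hit by 7; {[13,15],[15,16],[14,18]} hit by 15; {[21,22]} hit by 22.
Points: 5, 7, 15, 22 (4 total).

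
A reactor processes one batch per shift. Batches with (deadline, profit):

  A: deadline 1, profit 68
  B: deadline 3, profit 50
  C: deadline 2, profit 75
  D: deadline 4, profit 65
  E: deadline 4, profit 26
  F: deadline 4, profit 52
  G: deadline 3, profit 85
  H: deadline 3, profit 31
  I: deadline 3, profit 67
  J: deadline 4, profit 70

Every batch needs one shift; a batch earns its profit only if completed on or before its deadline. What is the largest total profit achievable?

298

Sort by profit descending; place each in the latest free slot ≤ its deadline.
By profit: G(d3,85), C(d2,75), J(d4,70), A(d1,68), I(d3,67), D(d4,65), F(d4,52), B(d3,50), H(d3,31), E(d4,26)
G→slot 3; C→slot 2; J→slot 4; A→slot 1; I skipped; D skipped; F skipped; B skipped; H skipped; E skipped.
Profit = 68 + 75 + 85 + 70 = 298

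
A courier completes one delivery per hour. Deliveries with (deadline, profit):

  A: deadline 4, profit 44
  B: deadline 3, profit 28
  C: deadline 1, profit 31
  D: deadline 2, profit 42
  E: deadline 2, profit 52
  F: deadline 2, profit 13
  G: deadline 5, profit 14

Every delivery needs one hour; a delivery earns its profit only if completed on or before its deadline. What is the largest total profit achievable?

180

Profit order: E=52 A=44 D=42 C=31 B=28 G=14 F=13
Assign: E→slot 2, A→slot 4, D→slot 1, C skipped, B→slot 3, G→slot 5, F skipped.
Slots: [1:D] [2:E] [3:B] [4:A] [5:G]
Profit = 42 + 52 + 28 + 44 + 14 = 180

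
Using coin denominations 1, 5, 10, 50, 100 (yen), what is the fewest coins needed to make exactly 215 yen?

4

215 = 2×100 + 1×10 + 1×5
Total coins = 2 + 1 + 1 = 4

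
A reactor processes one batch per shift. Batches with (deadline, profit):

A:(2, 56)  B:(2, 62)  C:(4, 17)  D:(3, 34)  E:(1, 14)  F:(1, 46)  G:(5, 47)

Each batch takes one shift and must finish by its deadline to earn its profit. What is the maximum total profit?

Profit order: B=62 A=56 G=47 F=46 D=34 C=17 E=14
Assign: B→slot 2, A→slot 1, G→slot 5, F skipped, D→slot 3, C→slot 4, E skipped.
Slots: [1:A] [2:B] [3:D] [4:C] [5:G]
Profit = 56 + 62 + 34 + 17 + 47 = 216

216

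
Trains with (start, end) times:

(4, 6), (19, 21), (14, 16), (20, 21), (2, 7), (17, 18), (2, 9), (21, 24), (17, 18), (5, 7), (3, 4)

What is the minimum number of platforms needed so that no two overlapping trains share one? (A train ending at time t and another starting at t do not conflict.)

The answer is the maximum number of intervals overlapping at any instant.
Events (time:±→running): 2:+→1 2:+→2 3:+→3 4:-→2 4:+→3 5:+→4 … peak 4.

4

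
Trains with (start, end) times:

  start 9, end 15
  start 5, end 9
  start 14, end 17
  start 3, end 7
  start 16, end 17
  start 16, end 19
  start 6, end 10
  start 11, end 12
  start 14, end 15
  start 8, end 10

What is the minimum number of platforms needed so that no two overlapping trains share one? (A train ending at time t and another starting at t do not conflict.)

Count concurrent intervals with a sweep; the peak is the room count.
starts: [3, 5, 6, 8, 9, 11, 14, 14, 16, 16]
ends:   [7, 9, 10, 10, 12, 15, 15, 17, 17, 19]
s3→1 s5→2 s6→3  — peak 3.

3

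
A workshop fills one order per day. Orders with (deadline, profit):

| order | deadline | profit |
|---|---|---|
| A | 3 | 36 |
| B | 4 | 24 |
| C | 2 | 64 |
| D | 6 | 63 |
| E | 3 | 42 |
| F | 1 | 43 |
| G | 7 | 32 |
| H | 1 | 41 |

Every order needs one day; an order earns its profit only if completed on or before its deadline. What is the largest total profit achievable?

Take jobs in profit order; each goes to the latest open slot no later than its deadline.
By profit: C(d2,64), D(d6,63), F(d1,43), E(d3,42), H(d1,41), A(d3,36), G(d7,32), B(d4,24)
C→slot 2; D→slot 6; F→slot 1; E→slot 3; H skipped; A skipped; G→slot 7; B→slot 4.
Profit = 43 + 64 + 42 + 24 + 63 + 32 = 268

268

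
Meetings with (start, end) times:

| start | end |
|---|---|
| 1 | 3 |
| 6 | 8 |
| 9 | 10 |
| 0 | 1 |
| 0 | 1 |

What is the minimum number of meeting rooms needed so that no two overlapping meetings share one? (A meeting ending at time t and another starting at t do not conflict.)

starts: [0, 0, 1, 6, 9]
ends:   [1, 1, 3, 8, 10]
s0→1 s0→2  — peak 2.

2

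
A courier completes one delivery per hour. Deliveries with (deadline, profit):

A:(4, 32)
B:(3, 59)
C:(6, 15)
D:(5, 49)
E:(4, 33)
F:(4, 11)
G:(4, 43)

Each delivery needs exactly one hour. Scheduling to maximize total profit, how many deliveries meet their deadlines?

Profit order: B=59 D=49 G=43 E=33 A=32 C=15 F=11
Assign: B→slot 3, D→slot 5, G→slot 4, E→slot 2, A→slot 1, C→slot 6, F skipped.
Slots: [1:A] [2:E] [3:B] [4:G] [5:D] [6:C]
6 of 7 scheduled.

6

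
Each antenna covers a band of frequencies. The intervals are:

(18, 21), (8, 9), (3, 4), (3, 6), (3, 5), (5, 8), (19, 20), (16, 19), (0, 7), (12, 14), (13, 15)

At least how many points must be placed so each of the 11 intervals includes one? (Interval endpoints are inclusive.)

Sort by right endpoint; whenever an interval is uncovered, place a point at its right end.
By right end: [3,4]  [3,5]  [3,6]  [0,7]  [5,8]  [8,9]  [12,14]  [13,15]  [16,19]  [19,20]  [18,21]
[3,4] uncovered → point at 4; [5,8] uncovered → point at 8; [12,14] uncovered → point at 14; [16,19] uncovered → point at 19.
Points: 4, 8, 14, 19 (4 total).

4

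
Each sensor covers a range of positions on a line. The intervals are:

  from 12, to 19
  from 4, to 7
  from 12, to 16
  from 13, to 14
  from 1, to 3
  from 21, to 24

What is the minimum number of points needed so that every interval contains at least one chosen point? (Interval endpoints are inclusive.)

Process intervals by earliest right end; each time one isn't hit yet, stab at its right endpoint.
By right end: [1,3]  [4,7]  [13,14]  [12,16]  [12,19]  [21,24]
[1,3] uncovered → point at 3; [4,7] uncovered → point at 7; [13,14] uncovered → point at 14; [21,24] uncovered → point at 24.
Points: 3, 7, 14, 24 (4 total).

4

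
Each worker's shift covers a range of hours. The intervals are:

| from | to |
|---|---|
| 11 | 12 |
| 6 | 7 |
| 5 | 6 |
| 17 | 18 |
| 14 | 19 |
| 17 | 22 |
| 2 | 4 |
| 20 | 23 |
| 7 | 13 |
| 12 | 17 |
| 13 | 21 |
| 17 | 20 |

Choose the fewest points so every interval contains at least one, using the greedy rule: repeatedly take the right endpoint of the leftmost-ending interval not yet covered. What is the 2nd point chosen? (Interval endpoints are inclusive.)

6

Sort by right endpoint; whenever an interval is uncovered, place a point at its right end.
Sorted: [2,4] [5,6] [6,7] [11,12] [7,13] [12,17] [17,18] [14,19] [17,20] [13,21] [17,22] [20,23]
{[2,4]} hit by 4; {[5,6],[6,7]} hit by 6; {[11,12],[7,13],[12,17]} hit by 12; {[17,18],[14,19],[17,20],[13,21],[17,22]} hit by 18; {[20,23]} hit by 23.
Points: 4, 6, 12, 18, 23 (5 total).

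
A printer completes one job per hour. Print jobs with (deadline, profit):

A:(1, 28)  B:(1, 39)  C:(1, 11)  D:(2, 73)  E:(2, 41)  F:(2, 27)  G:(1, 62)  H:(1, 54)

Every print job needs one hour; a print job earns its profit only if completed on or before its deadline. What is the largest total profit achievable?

Sort by profit descending; place each in the latest free slot ≤ its deadline.
By profit: D(d2,73), G(d1,62), H(d1,54), E(d2,41), B(d1,39), A(d1,28), F(d2,27), C(d1,11)
D→slot 2; G→slot 1; H skipped; E skipped; B skipped; A skipped; F skipped; C skipped.
Profit = 62 + 73 = 135

135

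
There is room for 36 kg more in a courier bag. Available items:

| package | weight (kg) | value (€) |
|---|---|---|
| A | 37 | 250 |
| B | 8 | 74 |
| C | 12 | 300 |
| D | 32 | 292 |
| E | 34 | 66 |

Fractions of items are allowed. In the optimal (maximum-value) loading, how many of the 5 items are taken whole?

Order: C (300/12=25.00) > B (74/8=9.25) > D (292/32=9.12) > A (250/37=6.76) > E (66/34=1.94)
Fill: take C (12 @ 300) → take B (8 @ 74) → take 16/32 of D → 146.00; 36/36 used.
2 item(s) taken whole; one partial (take 16/32 of D).

2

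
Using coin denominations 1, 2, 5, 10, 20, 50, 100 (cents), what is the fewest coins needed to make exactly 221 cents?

4

Greedy: take as many of the largest coin as possible, then repeat with the remainder.
221 = 2×100 + 1×20 + 1×1
Total coins = 2 + 1 + 1 = 4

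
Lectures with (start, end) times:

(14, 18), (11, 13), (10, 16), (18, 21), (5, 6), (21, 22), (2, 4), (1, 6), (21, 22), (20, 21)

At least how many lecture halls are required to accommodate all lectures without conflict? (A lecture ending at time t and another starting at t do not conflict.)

Events (time:±→running): 1:+→1 2:+→2 … peak 2.

2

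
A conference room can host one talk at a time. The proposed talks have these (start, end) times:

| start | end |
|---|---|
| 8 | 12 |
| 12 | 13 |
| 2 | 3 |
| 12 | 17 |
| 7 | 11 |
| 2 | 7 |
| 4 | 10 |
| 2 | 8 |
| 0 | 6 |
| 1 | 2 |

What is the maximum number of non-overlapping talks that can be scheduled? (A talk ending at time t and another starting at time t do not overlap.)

Greedy by earliest finish: after sorting by end time, pick each interval compatible with the last pick.
Sorted by end: (1,2)  (2,3)  (0,6)  (2,7)  (2,8)  (4,10)  (7,11)  (8,12)  (12,13)  (12,17)
take (1,2); take (2,3); skip (2,8); take (4,10); take (12,13); skip (12,17).
Selected 4 talks.

4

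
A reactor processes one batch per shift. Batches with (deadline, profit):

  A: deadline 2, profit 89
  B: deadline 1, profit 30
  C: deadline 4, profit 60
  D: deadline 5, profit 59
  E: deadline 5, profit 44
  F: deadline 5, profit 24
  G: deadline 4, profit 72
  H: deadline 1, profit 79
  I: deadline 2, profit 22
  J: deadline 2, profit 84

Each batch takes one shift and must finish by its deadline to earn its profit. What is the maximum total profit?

364

Take jobs in profit order; each goes to the latest open slot no later than its deadline.
By profit: A(d2,89), J(d2,84), H(d1,79), G(d4,72), C(d4,60), D(d5,59), E(d5,44), B(d1,30), F(d5,24), I(d2,22)
A→slot 2; J→slot 1; H skipped; G→slot 4; C→slot 3; D→slot 5; E skipped; B skipped; F skipped; I skipped.
Profit = 84 + 89 + 60 + 72 + 59 = 364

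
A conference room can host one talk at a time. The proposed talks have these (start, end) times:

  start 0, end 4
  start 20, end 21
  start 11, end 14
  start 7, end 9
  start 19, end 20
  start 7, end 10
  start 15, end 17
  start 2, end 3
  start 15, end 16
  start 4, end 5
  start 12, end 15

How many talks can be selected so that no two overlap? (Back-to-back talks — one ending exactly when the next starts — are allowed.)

Sorted by end: (2,3)  (0,4)  (4,5)  (7,9)  (7,10)  (11,14)  (12,15)  (15,16)  (15,17)  (19,20)  (20,21)
take (2,3); skip (0,4); take (4,5); take (7,9); skip (7,10); take (11,14); take (15,16); take (19,20); take (20,21).
Selected 7 talks.

7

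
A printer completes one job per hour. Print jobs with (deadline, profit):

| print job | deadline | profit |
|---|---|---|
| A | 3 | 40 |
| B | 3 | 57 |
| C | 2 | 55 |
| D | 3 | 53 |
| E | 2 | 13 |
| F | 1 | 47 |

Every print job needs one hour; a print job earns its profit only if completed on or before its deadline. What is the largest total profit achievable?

Profit order: B=57 C=55 D=53 F=47 A=40 E=13
Assign: B→slot 3, C→slot 2, D→slot 1, F skipped, A skipped, E skipped.
Slots: [1:D] [2:C] [3:B]
Profit = 53 + 55 + 57 = 165

165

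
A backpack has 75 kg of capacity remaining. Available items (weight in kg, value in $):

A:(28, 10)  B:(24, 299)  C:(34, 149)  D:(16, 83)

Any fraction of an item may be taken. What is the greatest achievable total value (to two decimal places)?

531.36

Order: B (299/24=12.46) > D (83/16=5.19) > C (149/34=4.38) > A (10/28=0.36)
Fill: take B (24 @ 299) → take D (16 @ 83) → take C (34 @ 149) → take 1/28 of A → 0.36; 75/75 used.
Total value = 531.36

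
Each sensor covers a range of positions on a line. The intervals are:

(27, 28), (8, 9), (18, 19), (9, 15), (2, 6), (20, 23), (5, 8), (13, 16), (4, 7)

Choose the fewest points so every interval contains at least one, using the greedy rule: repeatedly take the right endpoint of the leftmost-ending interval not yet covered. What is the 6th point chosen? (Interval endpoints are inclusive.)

Process intervals by earliest right end; each time one isn't hit yet, stab at its right endpoint.
By right end: [2,6]  [4,7]  [5,8]  [8,9]  [9,15]  [13,16]  [18,19]  [20,23]  [27,28]
[2,6] uncovered → point at 6; [8,9] uncovered → point at 9; [13,16] uncovered → point at 16; [18,19] uncovered → point at 19; [20,23] uncovered → point at 23; [27,28] uncovered → point at 28.
Points: 6, 9, 16, 19, 23, 28 (6 total).

28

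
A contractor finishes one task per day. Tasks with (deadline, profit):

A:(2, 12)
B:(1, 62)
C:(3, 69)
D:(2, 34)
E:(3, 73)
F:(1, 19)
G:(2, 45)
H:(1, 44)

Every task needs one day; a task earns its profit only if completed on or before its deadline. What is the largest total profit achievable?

204

Take jobs in profit order; each goes to the latest open slot no later than its deadline.
By profit: E(d3,73), C(d3,69), B(d1,62), G(d2,45), H(d1,44), D(d2,34), F(d1,19), A(d2,12)
E→slot 3; C→slot 2; B→slot 1; G skipped; H skipped; D skipped; F skipped; A skipped.
Profit = 62 + 69 + 73 = 204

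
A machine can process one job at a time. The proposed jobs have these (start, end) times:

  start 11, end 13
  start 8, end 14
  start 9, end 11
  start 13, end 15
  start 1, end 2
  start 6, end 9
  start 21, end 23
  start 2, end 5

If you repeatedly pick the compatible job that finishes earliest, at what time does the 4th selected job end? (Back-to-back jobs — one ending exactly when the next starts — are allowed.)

11

Sort by end time and greedily take each interval whose start is ≥ the last chosen end.
By end time: (1,2), (2,5), (6,9), (9,11), (11,13), (8,14), (13,15), (21,23).
Pick (1,2); next start ≥ 2 → (2,5); next start ≥ 5 → (6,9); next start ≥ 9 → (9,11); next start ≥ 11 → (11,13); next start ≥ 13 → (13,15); next start ≥ 15 → (21,23).
Selected: (1,2) (2,5) (6,9) (9,11) (11,13) (13,15) (21,23)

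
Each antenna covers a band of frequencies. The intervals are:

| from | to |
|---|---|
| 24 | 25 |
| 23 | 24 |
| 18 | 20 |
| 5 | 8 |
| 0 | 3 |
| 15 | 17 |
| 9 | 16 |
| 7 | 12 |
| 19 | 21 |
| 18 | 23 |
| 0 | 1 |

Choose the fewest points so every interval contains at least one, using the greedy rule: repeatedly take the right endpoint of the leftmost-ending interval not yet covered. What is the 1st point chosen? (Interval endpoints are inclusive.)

Process intervals by earliest right end; each time one isn't hit yet, stab at its right endpoint.
Sorted: [0,1] [0,3] [5,8] [7,12] [9,16] [15,17] [18,20] [19,21] [18,23] [23,24] [24,25]
{[0,1],[0,3]} hit by 1; {[5,8],[7,12]} hit by 8; {[9,16],[15,17]} hit by 16; {[18,20],[19,21],[18,23]} hit by 20; {[23,24],[24,25]} hit by 24.
Points: 1, 8, 16, 20, 24 (5 total).

1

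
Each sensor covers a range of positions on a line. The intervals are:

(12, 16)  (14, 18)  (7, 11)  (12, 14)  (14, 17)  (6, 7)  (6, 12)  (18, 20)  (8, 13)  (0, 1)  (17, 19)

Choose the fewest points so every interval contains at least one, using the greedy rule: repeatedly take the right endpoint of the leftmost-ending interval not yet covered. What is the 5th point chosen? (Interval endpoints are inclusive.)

Process intervals by earliest right end; each time one isn't hit yet, stab at its right endpoint.
Sorted: [0,1] [6,7] [7,11] [6,12] [8,13] [12,14] [12,16] [14,17] [14,18] [17,19] [18,20]
{[0,1]} hit by 1; {[6,7],[7,11],[6,12]} hit by 7; {[8,13],[12,14],[12,16]} hit by 13; {[14,17],[14,18],[17,19]} hit by 17; {[18,20]} hit by 20.
Points: 1, 7, 13, 17, 20 (5 total).

20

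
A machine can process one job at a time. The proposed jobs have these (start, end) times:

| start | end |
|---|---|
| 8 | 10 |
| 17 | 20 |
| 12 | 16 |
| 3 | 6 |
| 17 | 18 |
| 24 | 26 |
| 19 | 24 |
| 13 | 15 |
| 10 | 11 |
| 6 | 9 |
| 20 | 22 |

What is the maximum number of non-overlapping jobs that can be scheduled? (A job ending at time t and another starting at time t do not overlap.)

Sorted by end: (3,6)  (6,9)  (8,10)  (10,11)  (13,15)  (12,16)  (17,18)  (17,20)  (20,22)  (19,24)  (24,26)
take (3,6); take (6,9); take (10,11); take (13,15); take (17,18); take (20,22); skip (19,24); take (24,26).
Selected 7 jobs.

7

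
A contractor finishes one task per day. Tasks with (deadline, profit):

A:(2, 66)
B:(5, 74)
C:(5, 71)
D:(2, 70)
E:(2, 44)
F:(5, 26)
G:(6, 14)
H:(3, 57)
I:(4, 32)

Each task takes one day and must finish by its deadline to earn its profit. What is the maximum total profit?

By profit: B(d5,74), C(d5,71), D(d2,70), A(d2,66), H(d3,57), E(d2,44), I(d4,32), F(d5,26), G(d6,14)
B→slot 5; C→slot 4; D→slot 2; A→slot 1; H→slot 3; E skipped; I skipped; F skipped; G→slot 6.
Profit = 66 + 70 + 57 + 71 + 74 + 14 = 352

352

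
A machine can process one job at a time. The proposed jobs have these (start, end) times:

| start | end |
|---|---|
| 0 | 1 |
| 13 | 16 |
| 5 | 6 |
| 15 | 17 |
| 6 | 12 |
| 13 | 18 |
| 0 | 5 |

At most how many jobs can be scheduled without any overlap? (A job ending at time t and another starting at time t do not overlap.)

4

Order by finish time; keep every interval that doesn't clash with the previous kept one.
By end time: (0,1), (0,5), (5,6), (6,12), (13,16), (15,17), (13,18).
Pick (0,1); next start ≥ 1 → (5,6); next start ≥ 6 → (6,12); next start ≥ 12 → (13,16).
Selected 4 jobs.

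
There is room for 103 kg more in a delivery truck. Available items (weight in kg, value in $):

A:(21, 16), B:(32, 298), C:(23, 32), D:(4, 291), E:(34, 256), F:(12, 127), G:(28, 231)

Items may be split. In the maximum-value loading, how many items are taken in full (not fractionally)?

Ratios (sorted): D 72.75, F 10.58, B 9.31, G 8.25, E 7.53, C 1.39, A 0.76
take D (4 @ 291); take F (12 @ 127); take B (32 @ 298); take G (28 @ 231); take 27/34 of E → 203.29. Capacity used 103/103.
4 item(s) taken whole; one partial (take 27/34 of E).

4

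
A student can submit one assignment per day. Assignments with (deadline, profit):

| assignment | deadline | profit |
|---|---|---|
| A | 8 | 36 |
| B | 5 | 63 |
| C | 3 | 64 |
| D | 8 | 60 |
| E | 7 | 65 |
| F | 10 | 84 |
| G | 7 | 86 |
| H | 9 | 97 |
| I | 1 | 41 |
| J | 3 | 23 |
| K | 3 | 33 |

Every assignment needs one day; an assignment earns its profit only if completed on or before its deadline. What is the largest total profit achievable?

629

By profit: H(d9,97), G(d7,86), F(d10,84), E(d7,65), C(d3,64), B(d5,63), D(d8,60), I(d1,41), A(d8,36), K(d3,33), J(d3,23)
H→slot 9; G→slot 7; F→slot 10; E→slot 6; C→slot 3; B→slot 5; D→slot 8; I→slot 1; A→slot 4; K→slot 2; J skipped.
Profit = 41 + 33 + 64 + 36 + 63 + 65 + 86 + 60 + 97 + 84 = 629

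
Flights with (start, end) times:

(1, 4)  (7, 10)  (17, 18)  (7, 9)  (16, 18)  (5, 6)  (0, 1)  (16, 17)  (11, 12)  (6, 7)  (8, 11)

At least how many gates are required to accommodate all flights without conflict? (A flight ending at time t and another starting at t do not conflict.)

3

Count concurrent intervals with a sweep; the peak is the room count.
Events (time:±→running): 0:+→1 1:-→0 1:+→1 4:-→0 5:+→1 6:-→0 6:+→1 7:-→0 7:+→1 7:+→2 8:+→3 … peak 3.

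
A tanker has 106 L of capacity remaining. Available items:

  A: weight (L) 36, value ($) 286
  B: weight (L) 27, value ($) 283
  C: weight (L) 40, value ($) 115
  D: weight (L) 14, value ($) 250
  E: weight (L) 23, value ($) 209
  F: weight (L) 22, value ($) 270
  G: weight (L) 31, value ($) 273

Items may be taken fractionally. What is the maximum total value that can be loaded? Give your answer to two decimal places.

Sort by value per unit weight and fill in that order.
Order: D (250/14=17.86) > F (270/22=12.27) > B (283/27=10.48) > E (209/23=9.09) > G (273/31=8.81) > A (286/36=7.94) > C (115/40=2.88)
Fill: take D (14 @ 250) → take F (22 @ 270) → take B (27 @ 283) → take E (23 @ 209) → take 20/31 of G → 176.13; 106/106 used.
Total value = 1188.13

1188.13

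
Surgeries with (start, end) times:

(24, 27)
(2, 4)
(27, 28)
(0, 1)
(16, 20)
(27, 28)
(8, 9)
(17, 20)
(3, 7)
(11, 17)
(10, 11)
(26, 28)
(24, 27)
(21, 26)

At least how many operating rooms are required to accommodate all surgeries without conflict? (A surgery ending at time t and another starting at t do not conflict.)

The answer is the maximum number of intervals overlapping at any instant.
starts: [0, 2, 3, 8, 10, 11, 16, 17, 21, 24, 24, 26, 27, 27]
ends:   [1, 4, 7, 9, 11, 17, 20, 20, 26, 27, 27, 28, 28, 28]
s0→1 e1→0 s2→1 s3→2 e4→1 e7→0 s8→1 e9→0 s10→1 e11→0 s11→1 s16→2 e17→1 s17→2 e20→1 e20→0 s21→1 s24→2 s24→3  — peak 3.

3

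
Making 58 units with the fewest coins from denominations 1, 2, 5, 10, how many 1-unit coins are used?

Use the largest denomination that fits, subtract, and repeat.
58 = 5×10 + 1×5 + 1×2 + 1×1
Count of 1: 1

1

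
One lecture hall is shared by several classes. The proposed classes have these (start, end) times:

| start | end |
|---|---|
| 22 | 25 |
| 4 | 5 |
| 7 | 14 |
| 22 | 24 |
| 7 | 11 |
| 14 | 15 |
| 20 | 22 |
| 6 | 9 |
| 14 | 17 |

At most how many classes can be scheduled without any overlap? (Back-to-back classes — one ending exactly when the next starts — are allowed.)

5

Sorted by end: (4,5)  (6,9)  (7,11)  (7,14)  (14,15)  (14,17)  (20,22)  (22,24)  (22,25)
take (4,5); take (6,9); take (14,15); take (20,22); take (22,24).
Selected 5 classes.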